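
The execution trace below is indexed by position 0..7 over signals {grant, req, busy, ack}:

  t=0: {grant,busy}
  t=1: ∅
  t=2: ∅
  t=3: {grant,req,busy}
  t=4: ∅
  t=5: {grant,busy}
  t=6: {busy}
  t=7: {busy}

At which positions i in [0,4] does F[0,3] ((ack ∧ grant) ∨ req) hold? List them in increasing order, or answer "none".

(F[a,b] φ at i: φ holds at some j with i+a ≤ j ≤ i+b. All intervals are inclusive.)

Evaluate at each i in [0,4]:
  i=0: ✓ (witness j=3)
  i=1: ✓ (witness j=3)
  i=2: ✓ (witness j=3)
  i=3: ✓ (witness j=3)
  i=4: ✗ (none in [4,7])

0, 1, 2, 3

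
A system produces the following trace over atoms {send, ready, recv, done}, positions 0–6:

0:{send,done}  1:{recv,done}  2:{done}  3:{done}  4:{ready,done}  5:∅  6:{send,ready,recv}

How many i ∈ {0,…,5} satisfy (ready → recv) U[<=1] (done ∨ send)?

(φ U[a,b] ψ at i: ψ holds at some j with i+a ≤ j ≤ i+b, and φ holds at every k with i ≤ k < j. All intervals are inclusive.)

6

Evaluate at each i in [0,5]:
  i=0: ✓ (rhs at j=0)
  i=1: ✓ (rhs at j=1)
  i=2: ✓ (rhs at j=2)
  i=3: ✓ (rhs at j=3)
  i=4: ✓ (rhs at j=4)
  i=5: ✓ (rhs at j=6; lhs holds on [5,5])
Positions where it holds: {0, 1, 2, 3, 4, 5} → 6.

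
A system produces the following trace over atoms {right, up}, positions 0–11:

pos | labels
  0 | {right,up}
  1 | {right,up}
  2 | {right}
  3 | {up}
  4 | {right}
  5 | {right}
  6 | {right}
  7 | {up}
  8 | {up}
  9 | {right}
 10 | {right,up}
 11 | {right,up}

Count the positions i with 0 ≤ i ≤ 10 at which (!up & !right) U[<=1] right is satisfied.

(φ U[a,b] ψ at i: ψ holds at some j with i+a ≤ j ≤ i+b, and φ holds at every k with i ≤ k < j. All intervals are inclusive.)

8

Evaluate at each i in [0,10]:
  i=0: ✓ (rhs at j=0)
  i=1: ✓ (rhs at j=1)
  i=2: ✓ (rhs at j=2)
  i=3: ✗ (lhs fails at k=3 before rhs at j=4)
  i=4: ✓ (rhs at j=4)
  i=5: ✓ (rhs at j=5)
  i=6: ✓ (rhs at j=6)
  i=7: ✗ (no rhs in [7,8])
  i=8: ✗ (lhs fails at k=8 before rhs at j=9)
  i=9: ✓ (rhs at j=9)
  i=10: ✓ (rhs at j=10)
Positions where it holds: {0, 1, 2, 4, 5, 6, 9, 10} → 8.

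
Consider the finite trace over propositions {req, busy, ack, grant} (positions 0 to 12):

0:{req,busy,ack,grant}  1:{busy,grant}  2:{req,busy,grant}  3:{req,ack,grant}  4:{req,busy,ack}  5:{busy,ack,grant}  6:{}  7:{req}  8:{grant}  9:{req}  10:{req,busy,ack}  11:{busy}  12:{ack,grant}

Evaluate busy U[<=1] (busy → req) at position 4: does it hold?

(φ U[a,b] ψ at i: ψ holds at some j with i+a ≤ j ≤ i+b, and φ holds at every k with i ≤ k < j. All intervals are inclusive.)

Need some j in [4,5] with (busy → req), and busy at every k in [4,j-1].
  j=4: (busy → req) holds; no prefix to check → satisfied.

Holds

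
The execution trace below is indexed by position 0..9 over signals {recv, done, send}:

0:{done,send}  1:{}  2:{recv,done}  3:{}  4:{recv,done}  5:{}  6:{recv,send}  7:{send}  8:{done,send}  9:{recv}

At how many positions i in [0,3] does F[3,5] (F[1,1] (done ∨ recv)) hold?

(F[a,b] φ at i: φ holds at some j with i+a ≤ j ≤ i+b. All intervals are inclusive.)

Evaluate at each i in [0,3]:
  i=0: ✓ (witness j=3)
  i=1: ✓ (witness j=5)
  i=2: ✓ (witness j=5)
  i=3: ✓ (witness j=7)
Positions where it holds: {0, 1, 2, 3} → 4.

4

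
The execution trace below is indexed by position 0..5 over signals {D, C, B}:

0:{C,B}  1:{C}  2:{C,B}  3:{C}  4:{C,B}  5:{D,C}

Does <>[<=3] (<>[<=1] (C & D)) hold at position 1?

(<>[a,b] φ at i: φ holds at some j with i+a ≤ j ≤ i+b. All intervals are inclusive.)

Check <>[<=1] (C & D) at each j in [1,4]:
  j=1: fails (none in [1,2])
  j=2: fails (none in [2,3])
  j=3: fails (none in [3,4])
  j=4: holds (witness at 5)
Found at j=4 → formula holds.

Holds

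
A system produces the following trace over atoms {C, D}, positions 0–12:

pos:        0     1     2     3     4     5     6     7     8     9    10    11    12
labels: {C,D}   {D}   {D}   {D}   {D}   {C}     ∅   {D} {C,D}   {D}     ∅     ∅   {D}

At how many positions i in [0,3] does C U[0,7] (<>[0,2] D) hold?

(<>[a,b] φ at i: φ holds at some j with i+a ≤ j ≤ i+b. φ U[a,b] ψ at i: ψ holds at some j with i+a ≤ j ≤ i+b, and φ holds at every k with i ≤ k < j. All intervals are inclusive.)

Evaluate at each i in [0,3]:
  i=0: ✓ (rhs at j=0)
  i=1: ✓ (rhs at j=1)
  i=2: ✓ (rhs at j=2)
  i=3: ✓ (rhs at j=3)
Positions where it holds: {0, 1, 2, 3} → 4.

4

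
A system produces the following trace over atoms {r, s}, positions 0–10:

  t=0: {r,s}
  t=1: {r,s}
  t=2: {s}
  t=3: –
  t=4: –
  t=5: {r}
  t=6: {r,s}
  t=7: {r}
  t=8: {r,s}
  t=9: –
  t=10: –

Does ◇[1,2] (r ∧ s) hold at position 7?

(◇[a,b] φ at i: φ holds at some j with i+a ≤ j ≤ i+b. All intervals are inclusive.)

Check (r ∧ s) at each j in [8,9]:
  j=8: true
  j=9: false
Found at j=8 → formula holds.

Holds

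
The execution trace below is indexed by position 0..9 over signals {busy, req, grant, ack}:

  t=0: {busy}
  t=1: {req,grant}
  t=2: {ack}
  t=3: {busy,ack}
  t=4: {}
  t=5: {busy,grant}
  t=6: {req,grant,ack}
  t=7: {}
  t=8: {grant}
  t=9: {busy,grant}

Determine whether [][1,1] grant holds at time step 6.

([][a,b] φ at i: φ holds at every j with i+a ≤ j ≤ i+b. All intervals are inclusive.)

Check grant at every j in [7,7]:
  j=7: false
Fails at j=7 → formula fails.

False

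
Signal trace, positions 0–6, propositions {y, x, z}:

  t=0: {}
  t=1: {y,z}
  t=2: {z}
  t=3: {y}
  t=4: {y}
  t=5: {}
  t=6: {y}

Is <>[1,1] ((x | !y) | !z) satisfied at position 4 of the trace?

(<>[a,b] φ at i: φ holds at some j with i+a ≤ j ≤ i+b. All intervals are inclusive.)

Check ((x | !y) | !z) at each j in [5,5]:
  j=5: true
Found at j=5 → formula holds.

Yes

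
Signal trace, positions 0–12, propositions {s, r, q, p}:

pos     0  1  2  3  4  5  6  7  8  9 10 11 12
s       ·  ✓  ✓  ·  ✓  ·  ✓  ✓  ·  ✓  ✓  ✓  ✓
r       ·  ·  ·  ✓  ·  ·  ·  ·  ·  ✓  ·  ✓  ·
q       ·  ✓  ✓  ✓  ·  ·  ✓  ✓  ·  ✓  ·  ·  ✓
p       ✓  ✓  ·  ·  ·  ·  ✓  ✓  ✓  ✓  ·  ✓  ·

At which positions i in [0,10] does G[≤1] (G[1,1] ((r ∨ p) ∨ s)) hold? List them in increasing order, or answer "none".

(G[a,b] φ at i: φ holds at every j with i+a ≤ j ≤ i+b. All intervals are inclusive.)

Evaluate at each i in [0,10]:
  i=0: ✓ (all of [0,1])
  i=1: ✓ (all of [1,2])
  i=2: ✓ (all of [2,3])
  i=3: ✗ (fails at j=4)
  i=4: ✗ (fails at j=4)
  i=5: ✓ (all of [5,6])
  i=6: ✓ (all of [6,7])
  i=7: ✓ (all of [7,8])
  i=8: ✓ (all of [8,9])
  i=9: ✓ (all of [9,10])
  i=10: ✓ (all of [10,11])

0, 1, 2, 5, 6, 7, 8, 9, 10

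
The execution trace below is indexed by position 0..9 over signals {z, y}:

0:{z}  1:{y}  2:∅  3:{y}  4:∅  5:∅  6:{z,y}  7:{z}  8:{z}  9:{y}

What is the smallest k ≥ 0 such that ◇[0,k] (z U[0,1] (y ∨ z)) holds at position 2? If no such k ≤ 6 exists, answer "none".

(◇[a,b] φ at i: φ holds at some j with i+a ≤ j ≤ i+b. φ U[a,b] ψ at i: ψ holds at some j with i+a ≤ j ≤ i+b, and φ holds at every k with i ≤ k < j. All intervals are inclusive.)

Scan j = 2,3,… for (z U[0,1] (y ∨ z)):
  j=2: fails
  j=3: holds
First hit at j=3, so smallest k = 3-2 = 1.

1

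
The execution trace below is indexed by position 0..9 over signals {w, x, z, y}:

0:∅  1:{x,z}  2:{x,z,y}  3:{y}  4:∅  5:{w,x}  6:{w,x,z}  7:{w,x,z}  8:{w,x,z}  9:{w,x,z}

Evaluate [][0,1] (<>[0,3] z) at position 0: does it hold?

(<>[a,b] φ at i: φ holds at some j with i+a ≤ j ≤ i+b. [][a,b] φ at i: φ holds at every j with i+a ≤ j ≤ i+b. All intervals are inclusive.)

Check <>[0,3] z at every j in [0,1]:
  j=0: holds (witness at 1)
  j=1: holds (witness at 1)
All positions satisfy it → formula holds.

Yes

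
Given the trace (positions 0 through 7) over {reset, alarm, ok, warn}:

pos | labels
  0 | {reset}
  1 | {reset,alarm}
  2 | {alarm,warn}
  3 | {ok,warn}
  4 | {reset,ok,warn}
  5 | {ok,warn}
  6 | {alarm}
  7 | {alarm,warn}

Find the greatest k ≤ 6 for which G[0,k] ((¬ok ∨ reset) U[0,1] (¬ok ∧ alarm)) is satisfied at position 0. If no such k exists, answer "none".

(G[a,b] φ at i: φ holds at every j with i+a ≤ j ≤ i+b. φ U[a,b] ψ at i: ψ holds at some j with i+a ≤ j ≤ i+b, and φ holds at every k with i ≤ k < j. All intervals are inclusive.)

2

((¬ok ∨ reset) U[0,1] (¬ok ∧ alarm)) must hold from j=0 onward; find where it first fails.
  j=0: holds
  j=1: holds
  j=2: holds
  j=3: fails
Holds on [0,2], so largest k = 2.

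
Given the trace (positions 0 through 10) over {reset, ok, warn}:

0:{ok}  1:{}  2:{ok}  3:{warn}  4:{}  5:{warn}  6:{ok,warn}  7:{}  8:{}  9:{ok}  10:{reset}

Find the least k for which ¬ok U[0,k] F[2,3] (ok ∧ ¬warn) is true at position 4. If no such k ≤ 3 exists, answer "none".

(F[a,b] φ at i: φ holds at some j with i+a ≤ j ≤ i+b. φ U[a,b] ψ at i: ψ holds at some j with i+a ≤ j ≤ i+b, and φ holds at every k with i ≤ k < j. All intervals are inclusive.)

2

Need earliest j ≥ 4 with F[2,3] (ok ∧ ¬warn), and ¬ok at every k in [4,j-1].
  j=4: rhs fails.
  j=5: rhs fails.
  j=6: rhs holds; lhs holds on [4,5]. k = 2.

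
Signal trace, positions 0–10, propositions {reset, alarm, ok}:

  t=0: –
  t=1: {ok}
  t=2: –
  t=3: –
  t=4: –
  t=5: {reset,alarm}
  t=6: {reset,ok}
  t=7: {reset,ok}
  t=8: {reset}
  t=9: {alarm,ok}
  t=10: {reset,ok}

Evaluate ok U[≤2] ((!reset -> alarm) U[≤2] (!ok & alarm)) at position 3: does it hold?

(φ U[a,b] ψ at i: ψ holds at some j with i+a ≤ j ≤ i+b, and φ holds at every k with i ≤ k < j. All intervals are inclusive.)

Does not hold

Need some j in [3,5] with ((!reset -> alarm) U[≤2] (!ok & alarm)), and ok at every k in [3,j-1].
  j=3: ((!reset -> alarm) U[≤2] (!ok & alarm)) — fails.
  j=4: ((!reset -> alarm) U[≤2] (!ok & alarm)) — fails.
  j=5: ((!reset -> alarm) U[≤2] (!ok & alarm)) holds, but ok fails at k=3 → not this j.
No j in the window works → until fails.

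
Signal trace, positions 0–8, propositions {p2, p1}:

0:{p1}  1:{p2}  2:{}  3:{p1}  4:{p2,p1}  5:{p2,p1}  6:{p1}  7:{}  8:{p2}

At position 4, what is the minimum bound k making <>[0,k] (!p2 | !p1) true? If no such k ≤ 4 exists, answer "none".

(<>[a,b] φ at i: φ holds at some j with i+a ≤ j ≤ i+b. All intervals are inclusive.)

2

Scan j = 4,5,… for (!p2 | !p1):
  j=4: fails
  j=5: fails
  j=6: holds
First hit at j=6, so smallest k = 6-4 = 2.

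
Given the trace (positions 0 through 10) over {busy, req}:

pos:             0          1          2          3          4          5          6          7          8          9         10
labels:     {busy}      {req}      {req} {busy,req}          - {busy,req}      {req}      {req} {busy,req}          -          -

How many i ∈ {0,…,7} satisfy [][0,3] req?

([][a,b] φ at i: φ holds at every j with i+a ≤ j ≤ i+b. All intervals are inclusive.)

Evaluate at each i in [0,7]:
  i=0: ✗ (fails at j=0)
  i=1: ✗ (fails at j=4)
  i=2: ✗ (fails at j=4)
  i=3: ✗ (fails at j=4)
  i=4: ✗ (fails at j=4)
  i=5: ✓ (all of [5,8])
  i=6: ✗ (fails at j=9)
  i=7: ✗ (fails at j=9)
Positions where it holds: {5} → 1.

1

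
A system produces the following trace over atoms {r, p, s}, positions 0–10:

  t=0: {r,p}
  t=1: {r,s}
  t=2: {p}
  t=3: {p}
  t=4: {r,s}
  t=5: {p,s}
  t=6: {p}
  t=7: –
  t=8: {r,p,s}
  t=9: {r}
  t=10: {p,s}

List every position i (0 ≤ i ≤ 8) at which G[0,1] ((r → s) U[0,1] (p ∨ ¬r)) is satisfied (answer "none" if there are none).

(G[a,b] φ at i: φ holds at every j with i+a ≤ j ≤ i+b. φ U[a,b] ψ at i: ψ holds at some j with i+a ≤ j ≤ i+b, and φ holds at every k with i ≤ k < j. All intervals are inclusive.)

0, 1, 2, 3, 4, 5, 6, 7

Evaluate at each i in [0,8]:
  i=0: ✓ (all of [0,1])
  i=1: ✓ (all of [1,2])
  i=2: ✓ (all of [2,3])
  i=3: ✓ (all of [3,4])
  i=4: ✓ (all of [4,5])
  i=5: ✓ (all of [5,6])
  i=6: ✓ (all of [6,7])
  i=7: ✓ (all of [7,8])
  i=8: ✗ (fails at j=9)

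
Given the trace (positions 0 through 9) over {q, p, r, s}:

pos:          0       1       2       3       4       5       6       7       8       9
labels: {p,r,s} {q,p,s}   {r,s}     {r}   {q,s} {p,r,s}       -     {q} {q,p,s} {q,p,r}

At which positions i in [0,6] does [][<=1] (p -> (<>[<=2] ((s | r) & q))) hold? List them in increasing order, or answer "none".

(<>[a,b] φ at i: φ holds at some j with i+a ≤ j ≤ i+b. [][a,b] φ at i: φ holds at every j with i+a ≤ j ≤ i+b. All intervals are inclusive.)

0, 1, 2, 3, 6

Evaluate at each i in [0,6]:
  i=0: ✓ (all of [0,1])
  i=1: ✓ (all of [1,2])
  i=2: ✓ (all of [2,3])
  i=3: ✓ (all of [3,4])
  i=4: ✗ (fails at j=5)
  i=5: ✗ (fails at j=5)
  i=6: ✓ (all of [6,7])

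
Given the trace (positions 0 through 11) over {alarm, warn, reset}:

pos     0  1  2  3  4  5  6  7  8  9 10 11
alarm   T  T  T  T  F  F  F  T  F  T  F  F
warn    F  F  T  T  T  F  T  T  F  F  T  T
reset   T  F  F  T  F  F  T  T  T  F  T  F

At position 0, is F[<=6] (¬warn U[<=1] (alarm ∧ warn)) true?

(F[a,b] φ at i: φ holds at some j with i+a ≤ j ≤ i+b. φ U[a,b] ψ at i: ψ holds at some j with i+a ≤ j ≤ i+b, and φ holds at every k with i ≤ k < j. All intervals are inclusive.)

Yes

Check (¬warn U[<=1] (alarm ∧ warn)) at each j in [0,6]:
  j=0: fails
  j=1: holds
  j=2: holds
  j=3: holds
  j=4: fails
  j=5: fails
  j=6: fails
Found at j=1 → formula holds.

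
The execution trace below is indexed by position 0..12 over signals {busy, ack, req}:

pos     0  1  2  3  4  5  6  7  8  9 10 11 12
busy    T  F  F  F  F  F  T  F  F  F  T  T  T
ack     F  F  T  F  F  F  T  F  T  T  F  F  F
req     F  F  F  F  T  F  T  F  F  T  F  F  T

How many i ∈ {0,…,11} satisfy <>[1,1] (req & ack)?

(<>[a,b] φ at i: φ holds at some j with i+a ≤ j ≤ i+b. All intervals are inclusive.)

2

Evaluate at each i in [0,11]:
  i=0: ✗ (none in [1,1])
  i=1: ✗ (none in [2,2])
  i=2: ✗ (none in [3,3])
  i=3: ✗ (none in [4,4])
  i=4: ✗ (none in [5,5])
  i=5: ✓ (witness j=6)
  i=6: ✗ (none in [7,7])
  i=7: ✗ (none in [8,8])
  i=8: ✓ (witness j=9)
  i=9: ✗ (none in [10,10])
  i=10: ✗ (none in [11,11])
  i=11: ✗ (none in [12,12])
Positions where it holds: {5, 8} → 2.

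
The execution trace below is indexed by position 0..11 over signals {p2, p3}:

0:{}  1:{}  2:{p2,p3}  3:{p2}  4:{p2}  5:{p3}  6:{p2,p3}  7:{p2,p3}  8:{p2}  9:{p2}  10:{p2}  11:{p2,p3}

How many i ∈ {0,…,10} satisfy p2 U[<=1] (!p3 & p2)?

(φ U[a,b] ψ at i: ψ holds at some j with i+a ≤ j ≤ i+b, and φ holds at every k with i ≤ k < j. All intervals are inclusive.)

Evaluate at each i in [0,10]:
  i=0: ✗ (no rhs in [0,1])
  i=1: ✗ (no rhs in [1,2])
  i=2: ✓ (rhs at j=3; lhs holds on [2,2])
  i=3: ✓ (rhs at j=3)
  i=4: ✓ (rhs at j=4)
  i=5: ✗ (no rhs in [5,6])
  i=6: ✗ (no rhs in [6,7])
  i=7: ✓ (rhs at j=8; lhs holds on [7,7])
  i=8: ✓ (rhs at j=8)
  i=9: ✓ (rhs at j=9)
  i=10: ✓ (rhs at j=10)
Positions where it holds: {2, 3, 4, 7, 8, 9, 10} → 7.

7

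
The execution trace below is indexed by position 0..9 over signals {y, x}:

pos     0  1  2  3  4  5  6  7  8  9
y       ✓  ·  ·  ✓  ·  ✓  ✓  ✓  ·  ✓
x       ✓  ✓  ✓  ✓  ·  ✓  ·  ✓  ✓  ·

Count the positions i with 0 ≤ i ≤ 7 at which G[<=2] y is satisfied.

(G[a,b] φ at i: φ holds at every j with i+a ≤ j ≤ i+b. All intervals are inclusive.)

Evaluate at each i in [0,7]:
  i=0: ✗ (fails at j=1)
  i=1: ✗ (fails at j=1)
  i=2: ✗ (fails at j=2)
  i=3: ✗ (fails at j=4)
  i=4: ✗ (fails at j=4)
  i=5: ✓ (all of [5,7])
  i=6: ✗ (fails at j=8)
  i=7: ✗ (fails at j=8)
Positions where it holds: {5} → 1.

1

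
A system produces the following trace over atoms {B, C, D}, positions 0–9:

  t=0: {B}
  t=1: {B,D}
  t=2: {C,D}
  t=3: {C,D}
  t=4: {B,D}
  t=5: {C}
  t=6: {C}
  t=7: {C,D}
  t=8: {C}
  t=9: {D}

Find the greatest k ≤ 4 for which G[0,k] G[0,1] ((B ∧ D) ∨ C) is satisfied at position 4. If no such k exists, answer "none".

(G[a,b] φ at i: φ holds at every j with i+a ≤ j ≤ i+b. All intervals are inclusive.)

3

G[0,1] ((B ∧ D) ∨ C) must hold from j=4 onward; find where it first fails.
  j=4: holds
  j=5: holds
  j=6: holds
  j=7: holds
  j=8: fails
Holds on [4,7], so largest k = 3.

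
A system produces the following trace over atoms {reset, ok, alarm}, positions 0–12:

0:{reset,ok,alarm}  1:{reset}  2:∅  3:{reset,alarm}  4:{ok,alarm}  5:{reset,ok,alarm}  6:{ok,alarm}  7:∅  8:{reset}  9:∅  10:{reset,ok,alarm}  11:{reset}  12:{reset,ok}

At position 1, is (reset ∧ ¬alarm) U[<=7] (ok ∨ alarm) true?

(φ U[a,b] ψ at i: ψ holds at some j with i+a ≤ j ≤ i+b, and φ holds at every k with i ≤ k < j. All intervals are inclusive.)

Need some j in [1,8] with (ok ∨ alarm), and (reset ∧ ¬alarm) at every k in [1,j-1].
  j=1: (ok ∨ alarm) false.
  j=2: (ok ∨ alarm) false.
  j=3: (ok ∨ alarm) holds, but (reset ∧ ¬alarm) fails at k=2 → not this j.
  j=4: (ok ∨ alarm) holds, but (reset ∧ ¬alarm) fails at k=2 → not this j.
  j=5: (ok ∨ alarm) holds, but (reset ∧ ¬alarm) fails at k=2 → not this j.
  j=6: (ok ∨ alarm) holds, but (reset ∧ ¬alarm) fails at k=2 → not this j.
  j=7: (ok ∨ alarm) false.
  j=8: (ok ∨ alarm) false.
No j in the window works → until fails.

No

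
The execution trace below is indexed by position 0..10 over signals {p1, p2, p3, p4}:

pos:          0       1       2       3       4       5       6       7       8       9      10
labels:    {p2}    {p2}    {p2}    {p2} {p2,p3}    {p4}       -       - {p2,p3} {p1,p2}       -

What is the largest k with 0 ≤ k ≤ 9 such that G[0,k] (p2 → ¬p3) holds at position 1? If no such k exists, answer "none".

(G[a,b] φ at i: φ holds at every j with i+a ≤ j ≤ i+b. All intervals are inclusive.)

2

(p2 → ¬p3) must hold from j=1 onward; find where it first fails.
  j=1: holds
  j=2: holds
  j=3: holds
  j=4: fails
Holds on [1,3], so largest k = 2.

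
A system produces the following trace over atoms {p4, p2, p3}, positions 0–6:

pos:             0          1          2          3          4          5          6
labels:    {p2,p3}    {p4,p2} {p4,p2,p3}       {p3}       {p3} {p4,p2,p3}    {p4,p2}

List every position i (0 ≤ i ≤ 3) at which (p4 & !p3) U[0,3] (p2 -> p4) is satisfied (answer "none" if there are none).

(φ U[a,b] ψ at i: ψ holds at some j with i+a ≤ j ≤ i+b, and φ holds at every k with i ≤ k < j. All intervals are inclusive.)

Evaluate at each i in [0,3]:
  i=0: ✗ (lhs fails at k=0 before rhs at j=1)
  i=1: ✓ (rhs at j=1)
  i=2: ✓ (rhs at j=2)
  i=3: ✓ (rhs at j=3)

1, 2, 3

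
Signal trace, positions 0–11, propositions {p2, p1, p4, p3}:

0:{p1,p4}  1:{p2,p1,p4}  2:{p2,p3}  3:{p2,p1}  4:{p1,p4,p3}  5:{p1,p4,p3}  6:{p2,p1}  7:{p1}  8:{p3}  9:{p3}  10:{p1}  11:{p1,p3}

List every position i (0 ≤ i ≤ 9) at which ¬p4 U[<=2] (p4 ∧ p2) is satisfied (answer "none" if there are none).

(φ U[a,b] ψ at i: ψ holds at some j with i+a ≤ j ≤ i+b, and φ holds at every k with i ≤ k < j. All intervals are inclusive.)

Evaluate at each i in [0,9]:
  i=0: ✗ (lhs fails at k=0 before rhs at j=1)
  i=1: ✓ (rhs at j=1)
  i=2: ✗ (no rhs in [2,4])
  i=3: ✗ (no rhs in [3,5])
  i=4: ✗ (no rhs in [4,6])
  i=5: ✗ (no rhs in [5,7])
  i=6: ✗ (no rhs in [6,8])
  i=7: ✗ (no rhs in [7,9])
  i=8: ✗ (no rhs in [8,10])
  i=9: ✗ (no rhs in [9,11])

1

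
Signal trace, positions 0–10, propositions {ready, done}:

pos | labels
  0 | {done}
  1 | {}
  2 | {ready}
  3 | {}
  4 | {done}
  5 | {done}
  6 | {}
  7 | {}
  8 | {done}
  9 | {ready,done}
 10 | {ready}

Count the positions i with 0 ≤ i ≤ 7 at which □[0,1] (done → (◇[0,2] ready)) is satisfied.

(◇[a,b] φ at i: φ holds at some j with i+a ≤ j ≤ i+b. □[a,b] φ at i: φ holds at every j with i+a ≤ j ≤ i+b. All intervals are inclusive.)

5

Evaluate at each i in [0,7]:
  i=0: ✓ (all of [0,1])
  i=1: ✓ (all of [1,2])
  i=2: ✓ (all of [2,3])
  i=3: ✗ (fails at j=4)
  i=4: ✗ (fails at j=4)
  i=5: ✗ (fails at j=5)
  i=6: ✓ (all of [6,7])
  i=7: ✓ (all of [7,8])
Positions where it holds: {0, 1, 2, 6, 7} → 5.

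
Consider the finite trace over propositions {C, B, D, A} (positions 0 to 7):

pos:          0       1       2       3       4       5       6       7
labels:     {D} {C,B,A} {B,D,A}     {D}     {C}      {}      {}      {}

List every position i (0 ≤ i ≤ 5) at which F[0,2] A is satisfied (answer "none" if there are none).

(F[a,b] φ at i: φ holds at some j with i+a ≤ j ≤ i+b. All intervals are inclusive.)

0, 1, 2

Evaluate at each i in [0,5]:
  i=0: ✓ (witness j=1)
  i=1: ✓ (witness j=1)
  i=2: ✓ (witness j=2)
  i=3: ✗ (none in [3,5])
  i=4: ✗ (none in [4,6])
  i=5: ✗ (none in [5,7])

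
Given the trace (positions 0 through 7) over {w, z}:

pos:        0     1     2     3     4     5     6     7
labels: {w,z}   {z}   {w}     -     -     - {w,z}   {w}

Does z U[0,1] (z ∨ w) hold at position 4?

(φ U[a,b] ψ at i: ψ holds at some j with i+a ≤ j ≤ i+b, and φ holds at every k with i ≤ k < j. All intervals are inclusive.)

Need some j in [4,5] with (z ∨ w), and z at every k in [4,j-1].
  j=4: (z ∨ w) false.
  j=5: (z ∨ w) false.
No j in the window works → until fails.

No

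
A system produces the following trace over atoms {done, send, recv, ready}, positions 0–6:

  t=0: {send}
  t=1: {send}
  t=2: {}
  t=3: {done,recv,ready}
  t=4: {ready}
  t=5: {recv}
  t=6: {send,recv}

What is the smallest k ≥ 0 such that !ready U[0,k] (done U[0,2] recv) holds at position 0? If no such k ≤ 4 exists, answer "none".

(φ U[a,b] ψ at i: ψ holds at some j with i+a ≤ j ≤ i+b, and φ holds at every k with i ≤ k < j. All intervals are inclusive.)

3

Need earliest j ≥ 0 with (done U[0,2] recv), and !ready at every k in [0,j-1].
  j=0: rhs fails.
  j=1: rhs fails.
  j=2: rhs fails.
  j=3: rhs holds; lhs holds on [0,2]. k = 3.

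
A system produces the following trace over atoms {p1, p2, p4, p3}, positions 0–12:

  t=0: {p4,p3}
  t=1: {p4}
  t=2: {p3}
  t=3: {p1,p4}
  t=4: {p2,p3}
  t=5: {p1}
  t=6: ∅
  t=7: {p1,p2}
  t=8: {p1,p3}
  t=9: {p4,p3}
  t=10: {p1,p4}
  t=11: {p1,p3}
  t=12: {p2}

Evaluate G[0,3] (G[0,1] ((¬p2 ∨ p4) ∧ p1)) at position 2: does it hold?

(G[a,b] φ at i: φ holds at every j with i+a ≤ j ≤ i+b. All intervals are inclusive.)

False

Check G[0,1] ((¬p2 ∨ p4) ∧ p1) at every j in [2,5]:
  j=2: fails at 2
  j=3: fails at 4
  j=4: fails at 4
  j=5: fails at 6
Fails at j=2 → formula fails.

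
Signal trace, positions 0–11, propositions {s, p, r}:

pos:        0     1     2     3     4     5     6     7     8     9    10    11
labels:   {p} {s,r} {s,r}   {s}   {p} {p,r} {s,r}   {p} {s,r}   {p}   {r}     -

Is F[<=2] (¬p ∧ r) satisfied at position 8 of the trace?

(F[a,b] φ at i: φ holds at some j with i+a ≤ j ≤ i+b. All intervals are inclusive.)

Holds

Check (¬p ∧ r) at each j in [8,10]:
  j=8: true
  j=9: false
  j=10: true
Found at j=8 → formula holds.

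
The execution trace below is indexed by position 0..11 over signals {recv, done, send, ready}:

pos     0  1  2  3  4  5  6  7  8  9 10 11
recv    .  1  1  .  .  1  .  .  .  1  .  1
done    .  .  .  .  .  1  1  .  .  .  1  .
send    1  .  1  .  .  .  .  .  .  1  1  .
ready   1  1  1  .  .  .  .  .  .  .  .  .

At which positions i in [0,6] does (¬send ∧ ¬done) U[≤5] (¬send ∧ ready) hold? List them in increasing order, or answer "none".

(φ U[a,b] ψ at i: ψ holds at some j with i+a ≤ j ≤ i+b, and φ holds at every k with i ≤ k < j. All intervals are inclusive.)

Evaluate at each i in [0,6]:
  i=0: ✗ (lhs fails at k=0 before rhs at j=1)
  i=1: ✓ (rhs at j=1)
  i=2: ✗ (no rhs in [2,7])
  i=3: ✗ (no rhs in [3,8])
  i=4: ✗ (no rhs in [4,9])
  i=5: ✗ (no rhs in [5,10])
  i=6: ✗ (no rhs in [6,11])

1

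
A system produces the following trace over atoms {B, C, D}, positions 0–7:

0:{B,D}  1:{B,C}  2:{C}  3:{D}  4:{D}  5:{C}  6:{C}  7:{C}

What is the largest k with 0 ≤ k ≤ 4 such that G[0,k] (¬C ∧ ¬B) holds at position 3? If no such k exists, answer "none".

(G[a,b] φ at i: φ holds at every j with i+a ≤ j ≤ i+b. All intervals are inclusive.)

1

(¬C ∧ ¬B) must hold from j=3 onward; find where it first fails.
  j=3: holds
  j=4: holds
  j=5: fails
Holds on [3,4], so largest k = 1.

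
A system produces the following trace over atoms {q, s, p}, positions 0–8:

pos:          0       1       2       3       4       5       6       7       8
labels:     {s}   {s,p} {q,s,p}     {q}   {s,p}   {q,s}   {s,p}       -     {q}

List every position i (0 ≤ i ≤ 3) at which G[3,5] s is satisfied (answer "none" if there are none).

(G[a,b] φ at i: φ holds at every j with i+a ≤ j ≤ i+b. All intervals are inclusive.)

1

Evaluate at each i in [0,3]:
  i=0: ✗ (fails at j=3)
  i=1: ✓ (all of [4,6])
  i=2: ✗ (fails at j=7)
  i=3: ✗ (fails at j=7)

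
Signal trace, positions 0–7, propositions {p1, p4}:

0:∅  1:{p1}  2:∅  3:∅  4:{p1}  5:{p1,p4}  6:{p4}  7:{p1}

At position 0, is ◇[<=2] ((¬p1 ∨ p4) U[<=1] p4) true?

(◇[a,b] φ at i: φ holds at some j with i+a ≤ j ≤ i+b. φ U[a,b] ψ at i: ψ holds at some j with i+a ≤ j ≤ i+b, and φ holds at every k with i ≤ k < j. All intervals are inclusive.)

Check ((¬p1 ∨ p4) U[<=1] p4) at each j in [0,2]:
  j=0: fails
  j=1: fails
  j=2: fails
No position in the window satisfies it → formula fails.

No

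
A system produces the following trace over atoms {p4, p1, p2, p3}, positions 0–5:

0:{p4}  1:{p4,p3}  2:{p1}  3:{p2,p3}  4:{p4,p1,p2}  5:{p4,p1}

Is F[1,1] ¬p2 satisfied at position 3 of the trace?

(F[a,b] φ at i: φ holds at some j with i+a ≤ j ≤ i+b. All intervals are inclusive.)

Check ¬p2 at each j in [4,4]:
  j=4: false
No position in the window satisfies it → formula fails.

No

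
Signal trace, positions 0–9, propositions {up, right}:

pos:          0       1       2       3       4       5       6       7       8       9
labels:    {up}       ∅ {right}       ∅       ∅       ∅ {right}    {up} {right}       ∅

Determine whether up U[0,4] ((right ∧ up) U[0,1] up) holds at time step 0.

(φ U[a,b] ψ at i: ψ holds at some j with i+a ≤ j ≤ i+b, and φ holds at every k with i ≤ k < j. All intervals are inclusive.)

Need some j in [0,4] with ((right ∧ up) U[0,1] up), and up at every k in [0,j-1].
  j=0: ((right ∧ up) U[0,1] up) holds; no prefix to check → satisfied.

True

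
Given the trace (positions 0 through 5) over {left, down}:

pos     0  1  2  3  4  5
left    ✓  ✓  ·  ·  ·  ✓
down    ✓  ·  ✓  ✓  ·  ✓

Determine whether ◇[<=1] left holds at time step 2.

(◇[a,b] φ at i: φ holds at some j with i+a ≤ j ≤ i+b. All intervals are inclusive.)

Check left at each j in [2,3]:
  j=2: false
  j=3: false
No position in the window satisfies it → formula fails.

No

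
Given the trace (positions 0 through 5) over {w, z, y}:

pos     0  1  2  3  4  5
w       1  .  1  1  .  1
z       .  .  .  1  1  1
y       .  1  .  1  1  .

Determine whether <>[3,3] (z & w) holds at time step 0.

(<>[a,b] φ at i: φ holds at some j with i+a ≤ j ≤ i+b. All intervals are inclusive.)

Yes

Check (z & w) at each j in [3,3]:
  j=3: true
Found at j=3 → formula holds.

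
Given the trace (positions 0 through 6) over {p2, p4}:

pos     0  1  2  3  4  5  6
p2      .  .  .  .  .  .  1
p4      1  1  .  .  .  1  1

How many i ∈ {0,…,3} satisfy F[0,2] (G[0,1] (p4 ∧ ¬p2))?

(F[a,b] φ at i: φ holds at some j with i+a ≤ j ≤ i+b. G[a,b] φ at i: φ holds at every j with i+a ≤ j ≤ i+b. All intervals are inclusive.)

Evaluate at each i in [0,3]:
  i=0: ✓ (witness j=0)
  i=1: ✗ (none in [1,3])
  i=2: ✗ (none in [2,4])
  i=3: ✗ (none in [3,5])
Positions where it holds: {0} → 1.

1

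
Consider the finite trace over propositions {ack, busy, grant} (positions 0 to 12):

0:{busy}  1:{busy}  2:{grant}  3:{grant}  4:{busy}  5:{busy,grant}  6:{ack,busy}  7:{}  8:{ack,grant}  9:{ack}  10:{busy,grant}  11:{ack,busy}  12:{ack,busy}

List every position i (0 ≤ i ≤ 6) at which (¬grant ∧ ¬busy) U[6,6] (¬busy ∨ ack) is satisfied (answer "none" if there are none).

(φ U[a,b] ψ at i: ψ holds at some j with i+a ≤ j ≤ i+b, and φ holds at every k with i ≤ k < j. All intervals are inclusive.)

none

Evaluate at each i in [0,6]:
  i=0: ✗ (lhs fails at k=0 before rhs at j=6)
  i=1: ✗ (lhs fails at k=1 before rhs at j=7)
  i=2: ✗ (lhs fails at k=2 before rhs at j=8)
  i=3: ✗ (lhs fails at k=3 before rhs at j=9)
  i=4: ✗ (no rhs in [10,10])
  i=5: ✗ (lhs fails at k=5 before rhs at j=11)
  i=6: ✗ (lhs fails at k=6 before rhs at j=12)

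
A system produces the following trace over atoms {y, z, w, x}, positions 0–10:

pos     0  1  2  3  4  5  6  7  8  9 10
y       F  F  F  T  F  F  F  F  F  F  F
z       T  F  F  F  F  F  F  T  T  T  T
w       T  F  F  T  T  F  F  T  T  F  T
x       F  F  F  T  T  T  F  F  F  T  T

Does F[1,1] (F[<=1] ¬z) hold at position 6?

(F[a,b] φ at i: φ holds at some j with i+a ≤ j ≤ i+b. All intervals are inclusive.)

Does not hold

Check F[<=1] ¬z at each j in [7,7]:
  j=7: fails (none in [7,8])
No position in the window satisfies it → formula fails.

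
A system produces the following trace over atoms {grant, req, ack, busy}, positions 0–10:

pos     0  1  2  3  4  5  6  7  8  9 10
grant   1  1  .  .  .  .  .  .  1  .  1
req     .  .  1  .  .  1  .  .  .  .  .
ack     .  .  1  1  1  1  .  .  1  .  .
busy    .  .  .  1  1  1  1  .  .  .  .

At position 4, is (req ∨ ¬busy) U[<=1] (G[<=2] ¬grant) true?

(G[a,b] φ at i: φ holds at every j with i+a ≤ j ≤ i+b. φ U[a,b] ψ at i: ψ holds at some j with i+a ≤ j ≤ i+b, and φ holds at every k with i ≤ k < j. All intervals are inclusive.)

True

Need some j in [4,5] with G[<=2] ¬grant, and (req ∨ ¬busy) at every k in [4,j-1].
  j=4: G[<=2] ¬grant holds; no prefix to check → satisfied.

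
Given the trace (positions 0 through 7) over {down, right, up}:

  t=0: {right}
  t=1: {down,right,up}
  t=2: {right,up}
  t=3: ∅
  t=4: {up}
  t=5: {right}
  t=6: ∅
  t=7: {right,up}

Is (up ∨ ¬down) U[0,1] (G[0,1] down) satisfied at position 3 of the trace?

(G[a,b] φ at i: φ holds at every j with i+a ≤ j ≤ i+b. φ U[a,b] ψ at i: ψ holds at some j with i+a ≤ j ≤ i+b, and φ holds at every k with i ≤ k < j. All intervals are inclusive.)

Does not hold

Need some j in [3,4] with G[0,1] down, and (up ∨ ¬down) at every k in [3,j-1].
  j=3: G[0,1] down — fails at 3.
  j=4: G[0,1] down — fails at 4.
No j in the window works → until fails.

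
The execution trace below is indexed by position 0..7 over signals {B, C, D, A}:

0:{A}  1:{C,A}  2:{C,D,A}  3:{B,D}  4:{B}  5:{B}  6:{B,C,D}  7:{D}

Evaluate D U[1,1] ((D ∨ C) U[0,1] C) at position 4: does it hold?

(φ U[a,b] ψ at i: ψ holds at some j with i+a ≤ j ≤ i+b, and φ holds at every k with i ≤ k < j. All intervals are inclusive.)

Need some j in [5,5] with ((D ∨ C) U[0,1] C), and D at every k in [4,j-1].
  j=5: ((D ∨ C) U[0,1] C) — fails.
No j in the window works → until fails.

False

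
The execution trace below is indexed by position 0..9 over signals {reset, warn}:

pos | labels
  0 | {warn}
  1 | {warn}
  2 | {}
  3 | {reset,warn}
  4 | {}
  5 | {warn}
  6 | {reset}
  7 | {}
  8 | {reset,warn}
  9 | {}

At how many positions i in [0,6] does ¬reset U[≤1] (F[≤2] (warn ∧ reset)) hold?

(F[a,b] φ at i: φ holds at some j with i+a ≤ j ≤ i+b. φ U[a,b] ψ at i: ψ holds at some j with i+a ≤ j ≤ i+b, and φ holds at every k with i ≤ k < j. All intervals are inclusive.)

6

Evaluate at each i in [0,6]:
  i=0: ✓ (rhs at j=1; lhs holds on [0,0])
  i=1: ✓ (rhs at j=1)
  i=2: ✓ (rhs at j=2)
  i=3: ✓ (rhs at j=3)
  i=4: ✗ (no rhs in [4,5])
  i=5: ✓ (rhs at j=6; lhs holds on [5,5])
  i=6: ✓ (rhs at j=6)
Positions where it holds: {0, 1, 2, 3, 5, 6} → 6.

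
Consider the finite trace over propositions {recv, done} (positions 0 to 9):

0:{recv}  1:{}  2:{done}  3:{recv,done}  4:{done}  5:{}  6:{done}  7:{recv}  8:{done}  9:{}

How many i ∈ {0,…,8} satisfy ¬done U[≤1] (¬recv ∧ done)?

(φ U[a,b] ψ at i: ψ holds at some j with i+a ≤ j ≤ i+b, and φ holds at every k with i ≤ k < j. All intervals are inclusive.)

7

Evaluate at each i in [0,8]:
  i=0: ✗ (no rhs in [0,1])
  i=1: ✓ (rhs at j=2; lhs holds on [1,1])
  i=2: ✓ (rhs at j=2)
  i=3: ✗ (lhs fails at k=3 before rhs at j=4)
  i=4: ✓ (rhs at j=4)
  i=5: ✓ (rhs at j=6; lhs holds on [5,5])
  i=6: ✓ (rhs at j=6)
  i=7: ✓ (rhs at j=8; lhs holds on [7,7])
  i=8: ✓ (rhs at j=8)
Positions where it holds: {1, 2, 4, 5, 6, 7, 8} → 7.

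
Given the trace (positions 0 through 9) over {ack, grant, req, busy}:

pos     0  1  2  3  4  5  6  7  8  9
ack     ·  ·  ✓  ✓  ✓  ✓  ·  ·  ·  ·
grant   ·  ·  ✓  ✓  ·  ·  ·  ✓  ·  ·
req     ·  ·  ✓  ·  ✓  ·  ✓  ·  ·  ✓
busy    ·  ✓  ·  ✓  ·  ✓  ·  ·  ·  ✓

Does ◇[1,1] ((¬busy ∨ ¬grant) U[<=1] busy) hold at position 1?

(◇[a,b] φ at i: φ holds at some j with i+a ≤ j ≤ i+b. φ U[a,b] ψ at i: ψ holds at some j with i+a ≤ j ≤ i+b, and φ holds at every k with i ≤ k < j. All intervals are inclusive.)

Yes

Check ((¬busy ∨ ¬grant) U[<=1] busy) at each j in [2,2]:
  j=2: holds
Found at j=2 → formula holds.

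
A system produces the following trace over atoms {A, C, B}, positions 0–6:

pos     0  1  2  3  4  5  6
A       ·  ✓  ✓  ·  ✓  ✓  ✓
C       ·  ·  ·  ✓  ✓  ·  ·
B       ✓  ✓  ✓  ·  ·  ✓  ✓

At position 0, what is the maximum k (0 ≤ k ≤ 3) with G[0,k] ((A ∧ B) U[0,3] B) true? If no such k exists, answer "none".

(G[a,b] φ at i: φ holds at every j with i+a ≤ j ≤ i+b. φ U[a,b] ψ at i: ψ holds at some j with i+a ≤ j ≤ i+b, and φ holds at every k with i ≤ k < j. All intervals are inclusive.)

2

((A ∧ B) U[0,3] B) must hold from j=0 onward; find where it first fails.
  j=0: holds
  j=1: holds
  j=2: holds
  j=3: fails
Holds on [0,2], so largest k = 2.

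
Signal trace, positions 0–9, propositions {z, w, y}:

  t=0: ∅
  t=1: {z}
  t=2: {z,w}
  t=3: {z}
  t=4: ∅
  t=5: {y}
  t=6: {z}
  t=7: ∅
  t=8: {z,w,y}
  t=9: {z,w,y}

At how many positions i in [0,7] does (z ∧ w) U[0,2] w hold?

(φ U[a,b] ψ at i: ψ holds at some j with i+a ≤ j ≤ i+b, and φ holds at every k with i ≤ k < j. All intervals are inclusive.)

Evaluate at each i in [0,7]:
  i=0: ✗ (lhs fails at k=0 before rhs at j=2)
  i=1: ✗ (lhs fails at k=1 before rhs at j=2)
  i=2: ✓ (rhs at j=2)
  i=3: ✗ (no rhs in [3,5])
  i=4: ✗ (no rhs in [4,6])
  i=5: ✗ (no rhs in [5,7])
  i=6: ✗ (lhs fails at k=6 before rhs at j=8)
  i=7: ✗ (lhs fails at k=7 before rhs at j=8)
Positions where it holds: {2} → 1.

1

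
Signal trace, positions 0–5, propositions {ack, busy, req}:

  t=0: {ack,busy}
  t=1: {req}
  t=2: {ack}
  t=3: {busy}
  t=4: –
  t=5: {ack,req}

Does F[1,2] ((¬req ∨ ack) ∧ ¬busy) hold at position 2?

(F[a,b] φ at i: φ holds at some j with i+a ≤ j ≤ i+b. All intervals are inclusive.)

Check ((¬req ∨ ack) ∧ ¬busy) at each j in [3,4]:
  j=3: false
  j=4: true
Found at j=4 → formula holds.

Yes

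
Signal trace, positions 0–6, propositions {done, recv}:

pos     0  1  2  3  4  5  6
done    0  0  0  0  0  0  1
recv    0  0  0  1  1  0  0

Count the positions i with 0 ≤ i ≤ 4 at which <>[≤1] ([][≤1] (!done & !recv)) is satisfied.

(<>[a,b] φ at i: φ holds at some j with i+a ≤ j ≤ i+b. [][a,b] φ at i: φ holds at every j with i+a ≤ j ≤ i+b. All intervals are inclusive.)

2

Evaluate at each i in [0,4]:
  i=0: ✓ (witness j=0)
  i=1: ✓ (witness j=1)
  i=2: ✗ (none in [2,3])
  i=3: ✗ (none in [3,4])
  i=4: ✗ (none in [4,5])
Positions where it holds: {0, 1} → 2.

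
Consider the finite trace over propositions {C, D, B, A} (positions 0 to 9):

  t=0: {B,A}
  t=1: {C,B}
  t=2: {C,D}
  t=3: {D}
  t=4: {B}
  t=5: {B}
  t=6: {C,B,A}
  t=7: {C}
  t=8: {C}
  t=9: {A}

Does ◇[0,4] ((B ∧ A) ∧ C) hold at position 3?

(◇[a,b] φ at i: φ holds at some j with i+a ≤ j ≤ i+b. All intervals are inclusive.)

Holds

Check ((B ∧ A) ∧ C) at each j in [3,7]:
  j=3: false
  j=4: false
  j=5: false
  j=6: true
  j=7: false
Found at j=6 → formula holds.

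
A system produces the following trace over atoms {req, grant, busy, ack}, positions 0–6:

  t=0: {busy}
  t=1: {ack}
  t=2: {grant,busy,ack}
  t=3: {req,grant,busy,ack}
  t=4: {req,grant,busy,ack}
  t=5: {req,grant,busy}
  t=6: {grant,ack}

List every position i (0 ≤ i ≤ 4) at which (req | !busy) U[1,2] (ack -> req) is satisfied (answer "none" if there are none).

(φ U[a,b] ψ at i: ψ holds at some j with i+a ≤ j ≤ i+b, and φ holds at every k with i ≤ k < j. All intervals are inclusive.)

Evaluate at each i in [0,4]:
  i=0: ✗ (no rhs in [1,2])
  i=1: ✗ (lhs fails at k=2 before rhs at j=3)
  i=2: ✗ (lhs fails at k=2 before rhs at j=3)
  i=3: ✓ (rhs at j=4; lhs holds on [3,3])
  i=4: ✓ (rhs at j=5; lhs holds on [4,4])

3, 4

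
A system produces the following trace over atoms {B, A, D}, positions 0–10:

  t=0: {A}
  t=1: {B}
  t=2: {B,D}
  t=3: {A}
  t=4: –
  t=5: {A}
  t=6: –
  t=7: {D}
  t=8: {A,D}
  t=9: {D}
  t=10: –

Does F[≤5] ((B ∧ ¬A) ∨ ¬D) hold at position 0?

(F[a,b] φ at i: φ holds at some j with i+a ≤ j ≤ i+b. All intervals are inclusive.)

Yes

Check ((B ∧ ¬A) ∨ ¬D) at each j in [0,5]:
  j=0: true
  j=1: true
  j=2: true
  j=3: true
  j=4: true
  j=5: true
Found at j=0 → formula holds.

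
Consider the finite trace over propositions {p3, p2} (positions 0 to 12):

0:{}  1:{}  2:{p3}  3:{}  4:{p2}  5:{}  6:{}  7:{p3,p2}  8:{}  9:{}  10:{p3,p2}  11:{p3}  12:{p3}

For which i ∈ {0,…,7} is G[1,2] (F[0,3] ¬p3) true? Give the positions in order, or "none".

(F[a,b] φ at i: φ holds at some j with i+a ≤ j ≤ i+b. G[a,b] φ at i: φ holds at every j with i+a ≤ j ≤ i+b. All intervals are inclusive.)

0, 1, 2, 3, 4, 5, 6, 7

Evaluate at each i in [0,7]:
  i=0: ✓ (all of [1,2])
  i=1: ✓ (all of [2,3])
  i=2: ✓ (all of [3,4])
  i=3: ✓ (all of [4,5])
  i=4: ✓ (all of [5,6])
  i=5: ✓ (all of [6,7])
  i=6: ✓ (all of [7,8])
  i=7: ✓ (all of [8,9])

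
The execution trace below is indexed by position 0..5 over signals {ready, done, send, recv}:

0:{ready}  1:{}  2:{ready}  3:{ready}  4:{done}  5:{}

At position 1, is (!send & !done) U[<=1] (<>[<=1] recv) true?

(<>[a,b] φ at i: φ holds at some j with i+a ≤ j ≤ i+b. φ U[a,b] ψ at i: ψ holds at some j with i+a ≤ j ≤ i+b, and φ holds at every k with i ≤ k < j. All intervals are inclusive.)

Does not hold

Need some j in [1,2] with <>[<=1] recv, and (!send & !done) at every k in [1,j-1].
  j=1: <>[<=1] recv — fails (none in [1,2]).
  j=2: <>[<=1] recv — fails (none in [2,3]).
No j in the window works → until fails.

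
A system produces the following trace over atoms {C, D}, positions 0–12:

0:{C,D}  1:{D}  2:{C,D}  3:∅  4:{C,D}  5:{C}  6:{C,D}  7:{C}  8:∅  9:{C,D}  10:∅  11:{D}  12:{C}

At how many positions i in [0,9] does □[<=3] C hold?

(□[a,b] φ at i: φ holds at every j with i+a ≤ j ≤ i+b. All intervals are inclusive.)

Evaluate at each i in [0,9]:
  i=0: ✗ (fails at j=1)
  i=1: ✗ (fails at j=1)
  i=2: ✗ (fails at j=3)
  i=3: ✗ (fails at j=3)
  i=4: ✓ (all of [4,7])
  i=5: ✗ (fails at j=8)
  i=6: ✗ (fails at j=8)
  i=7: ✗ (fails at j=8)
  i=8: ✗ (fails at j=8)
  i=9: ✗ (fails at j=10)
Positions where it holds: {4} → 1.

1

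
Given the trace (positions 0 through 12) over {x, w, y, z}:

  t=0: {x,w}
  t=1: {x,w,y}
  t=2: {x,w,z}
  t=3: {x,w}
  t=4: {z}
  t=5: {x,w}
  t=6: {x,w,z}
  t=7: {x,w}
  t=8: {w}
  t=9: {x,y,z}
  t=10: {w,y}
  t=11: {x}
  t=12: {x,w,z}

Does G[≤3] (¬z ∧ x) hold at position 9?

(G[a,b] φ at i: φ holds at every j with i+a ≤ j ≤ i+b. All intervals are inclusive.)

No

Check (¬z ∧ x) at every j in [9,12]:
  j=9: false
  j=10: false
  j=11: true
  j=12: false
Fails at j=9 → formula fails.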